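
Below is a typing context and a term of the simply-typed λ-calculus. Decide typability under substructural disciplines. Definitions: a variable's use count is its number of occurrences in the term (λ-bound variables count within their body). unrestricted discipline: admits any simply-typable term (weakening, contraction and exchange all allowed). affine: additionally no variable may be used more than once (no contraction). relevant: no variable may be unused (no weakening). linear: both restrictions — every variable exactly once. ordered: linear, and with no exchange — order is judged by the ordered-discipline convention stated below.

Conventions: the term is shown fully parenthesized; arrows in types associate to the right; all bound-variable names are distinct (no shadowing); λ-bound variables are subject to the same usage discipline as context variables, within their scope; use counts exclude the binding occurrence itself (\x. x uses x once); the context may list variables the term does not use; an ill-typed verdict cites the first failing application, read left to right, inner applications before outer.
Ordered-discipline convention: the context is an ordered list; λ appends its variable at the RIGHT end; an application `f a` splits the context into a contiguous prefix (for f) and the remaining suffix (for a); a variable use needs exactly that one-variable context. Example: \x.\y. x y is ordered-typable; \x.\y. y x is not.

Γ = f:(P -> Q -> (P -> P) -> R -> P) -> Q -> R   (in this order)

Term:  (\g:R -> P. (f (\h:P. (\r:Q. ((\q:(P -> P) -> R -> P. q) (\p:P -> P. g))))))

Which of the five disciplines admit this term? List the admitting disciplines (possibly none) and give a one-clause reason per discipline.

admitting disciplines: affine, unrestricted
usage: f=1, g (λ-bound)=1, h (λ-bound)=0, r (λ-bound)=0, q (λ-bound)=1, p (λ-bound)=0
left-to-right use order: f, q, g
typing: well-typed — term : (R -> P) -> Q -> R
ordered: ✗, unused: h, r, p — weakening required
linear: ✗, unused: h, r, p — weakening required
affine: ✓, none of f, g, h, r, q, p used more than once
relevant: ✗, unused: h, r, p — weakening required
unrestricted: ✓, typability at (R -> P) -> Q -> R is all that's needed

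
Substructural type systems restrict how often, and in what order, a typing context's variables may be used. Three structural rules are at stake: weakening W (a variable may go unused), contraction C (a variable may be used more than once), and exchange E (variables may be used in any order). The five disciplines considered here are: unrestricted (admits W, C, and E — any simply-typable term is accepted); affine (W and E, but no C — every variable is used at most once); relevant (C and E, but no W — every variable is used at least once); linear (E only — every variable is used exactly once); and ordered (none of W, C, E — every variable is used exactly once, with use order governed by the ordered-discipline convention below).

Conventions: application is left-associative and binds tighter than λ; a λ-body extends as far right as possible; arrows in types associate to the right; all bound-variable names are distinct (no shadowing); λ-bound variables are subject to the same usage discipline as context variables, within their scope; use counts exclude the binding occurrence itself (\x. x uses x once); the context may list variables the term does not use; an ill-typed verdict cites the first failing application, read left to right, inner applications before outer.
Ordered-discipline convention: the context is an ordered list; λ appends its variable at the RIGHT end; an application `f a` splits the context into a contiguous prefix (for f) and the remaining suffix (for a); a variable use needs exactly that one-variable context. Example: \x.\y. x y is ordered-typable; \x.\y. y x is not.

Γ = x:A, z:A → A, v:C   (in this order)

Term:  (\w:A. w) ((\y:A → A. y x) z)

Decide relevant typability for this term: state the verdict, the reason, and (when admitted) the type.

no — needs weakening: v unused
counts: x: 1×; z: 1×; v: 0×; w (bound): 1×; y (bound): 1×
use order (left to right): w, y, x, z
typing: the term checks, with type A
all disciplines: ordered ✗; linear ✗; affine ✓; relevant ✗; unrestricted ✓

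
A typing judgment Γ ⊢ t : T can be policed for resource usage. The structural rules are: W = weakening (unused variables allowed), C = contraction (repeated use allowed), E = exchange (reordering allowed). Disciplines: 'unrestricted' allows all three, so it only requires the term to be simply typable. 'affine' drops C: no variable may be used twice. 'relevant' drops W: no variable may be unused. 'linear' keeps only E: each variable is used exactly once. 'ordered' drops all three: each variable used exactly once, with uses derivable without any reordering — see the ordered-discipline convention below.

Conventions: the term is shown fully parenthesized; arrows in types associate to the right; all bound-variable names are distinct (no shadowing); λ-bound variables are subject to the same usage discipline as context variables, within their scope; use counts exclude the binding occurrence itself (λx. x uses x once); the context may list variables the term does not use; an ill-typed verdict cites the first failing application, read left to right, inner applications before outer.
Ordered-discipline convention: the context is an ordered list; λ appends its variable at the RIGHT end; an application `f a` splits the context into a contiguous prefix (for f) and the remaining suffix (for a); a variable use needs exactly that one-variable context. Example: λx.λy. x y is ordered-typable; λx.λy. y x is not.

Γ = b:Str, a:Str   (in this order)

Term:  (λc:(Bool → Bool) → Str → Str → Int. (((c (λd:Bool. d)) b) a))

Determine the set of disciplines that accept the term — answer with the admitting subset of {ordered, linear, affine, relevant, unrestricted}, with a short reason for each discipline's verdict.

admitted by: linear, affine, relevant, unrestricted
variable uses: b: 1; a: 1; c (bound): 1; d (bound): 1
order of uses: c, d, b, a
typing: the term checks, with type ((Bool → Bool) → Str → Str → Int) → Int
ordered ✗ (use order c, d, b, a needs exchange)
linear ✓ (b, a, c, d: one use apiece)
affine ✓ (none of b, a, c, d used more than once)
relevant ✓ (b, a, c, d: all used, weakening unneeded)
unrestricted ✓ (typability at ((Bool → Bool) → Str → Str → Int) → Int is all that's needed)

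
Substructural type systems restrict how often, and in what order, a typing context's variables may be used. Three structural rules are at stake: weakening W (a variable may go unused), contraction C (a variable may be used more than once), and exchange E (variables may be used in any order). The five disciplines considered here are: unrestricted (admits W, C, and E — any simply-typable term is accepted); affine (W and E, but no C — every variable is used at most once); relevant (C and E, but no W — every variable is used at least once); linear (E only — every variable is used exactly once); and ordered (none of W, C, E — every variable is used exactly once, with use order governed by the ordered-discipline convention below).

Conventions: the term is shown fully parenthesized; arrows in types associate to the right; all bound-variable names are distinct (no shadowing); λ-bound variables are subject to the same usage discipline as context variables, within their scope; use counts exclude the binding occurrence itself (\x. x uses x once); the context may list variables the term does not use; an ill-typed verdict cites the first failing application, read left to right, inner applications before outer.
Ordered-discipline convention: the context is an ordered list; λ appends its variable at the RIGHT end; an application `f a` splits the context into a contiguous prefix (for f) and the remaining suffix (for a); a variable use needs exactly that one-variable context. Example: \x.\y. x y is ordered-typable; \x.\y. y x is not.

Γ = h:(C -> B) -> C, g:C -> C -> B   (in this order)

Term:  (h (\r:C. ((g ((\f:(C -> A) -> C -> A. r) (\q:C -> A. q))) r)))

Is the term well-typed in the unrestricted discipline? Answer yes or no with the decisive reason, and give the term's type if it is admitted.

yes — type-checks (C) and nothing is barred; term : C
use counts: h=1, g=1, r (bound)=2, f (bound)=0, q (bound)=1
left-to-right use order: h, g, r, q, r
typing: well-typed at C
all disciplines: ordered ✗ · linear ✗ · affine ✗ · relevant ✗ · unrestricted ✓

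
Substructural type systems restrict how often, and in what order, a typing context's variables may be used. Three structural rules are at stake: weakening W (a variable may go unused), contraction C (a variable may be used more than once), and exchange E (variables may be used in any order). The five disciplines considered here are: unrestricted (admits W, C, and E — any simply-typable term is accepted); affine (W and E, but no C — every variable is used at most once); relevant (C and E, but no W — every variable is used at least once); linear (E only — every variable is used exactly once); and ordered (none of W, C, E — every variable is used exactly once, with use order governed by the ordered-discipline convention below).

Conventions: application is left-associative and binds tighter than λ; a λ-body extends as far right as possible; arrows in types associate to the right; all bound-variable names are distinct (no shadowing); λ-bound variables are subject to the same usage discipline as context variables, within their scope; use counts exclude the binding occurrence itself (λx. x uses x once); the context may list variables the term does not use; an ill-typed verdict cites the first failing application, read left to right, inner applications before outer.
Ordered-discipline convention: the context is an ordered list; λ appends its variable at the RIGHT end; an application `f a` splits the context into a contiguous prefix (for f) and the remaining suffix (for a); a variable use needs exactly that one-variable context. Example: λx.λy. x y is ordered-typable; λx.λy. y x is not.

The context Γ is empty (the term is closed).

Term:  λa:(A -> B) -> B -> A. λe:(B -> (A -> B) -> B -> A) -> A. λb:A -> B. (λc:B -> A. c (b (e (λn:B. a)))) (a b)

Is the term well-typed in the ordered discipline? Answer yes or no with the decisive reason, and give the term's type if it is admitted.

no — uses contraction: a ×2, b ×2; n left unused
counts: a (bound) ×2; e (bound) ×1; b (bound) ×2; c (bound) ×1; n (bound) ×0
left-to-right use order: c, b, e, a, a, b
typing: well-typed — term : ((A -> B) -> B -> A) -> ((B -> (A -> B) -> B -> A) -> A) -> (A -> B) -> A
all disciplines: ordered ✗ | linear ✗ | affine ✗ | relevant ✗ | unrestricted ✓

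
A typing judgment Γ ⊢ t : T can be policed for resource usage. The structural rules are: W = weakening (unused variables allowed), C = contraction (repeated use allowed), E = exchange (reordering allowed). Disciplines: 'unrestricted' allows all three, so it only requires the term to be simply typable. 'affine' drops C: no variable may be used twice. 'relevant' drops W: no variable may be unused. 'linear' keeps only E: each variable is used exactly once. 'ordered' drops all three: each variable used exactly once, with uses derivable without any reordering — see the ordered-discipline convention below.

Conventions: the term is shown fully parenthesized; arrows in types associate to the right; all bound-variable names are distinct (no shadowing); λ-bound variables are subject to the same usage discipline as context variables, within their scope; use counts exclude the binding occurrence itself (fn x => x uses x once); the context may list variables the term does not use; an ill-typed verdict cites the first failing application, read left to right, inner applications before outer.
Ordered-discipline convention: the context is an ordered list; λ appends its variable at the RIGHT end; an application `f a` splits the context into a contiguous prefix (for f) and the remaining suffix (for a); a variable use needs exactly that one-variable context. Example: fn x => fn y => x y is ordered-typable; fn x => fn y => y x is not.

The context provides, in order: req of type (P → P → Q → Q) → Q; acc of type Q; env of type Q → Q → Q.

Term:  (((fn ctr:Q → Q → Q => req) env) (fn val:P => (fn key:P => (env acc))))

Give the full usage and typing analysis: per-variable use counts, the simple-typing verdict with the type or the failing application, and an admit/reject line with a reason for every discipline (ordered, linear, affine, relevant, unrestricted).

use counts: req ×1, acc ×1, env ×2, ctr (bound) ×0, val (bound) ×0, key (bound) ×0
use order (left to right): req, env, env, acc
typing: well-typed — term : Q
ordered ✗ (uses contraction: env ×2; ctr, val, key never used (weakening))
linear ✗ (uses contraction: env ×2; ctr, val, key never used (weakening))
affine ✗ (uses contraction: env ×2)
relevant ✗ (ctr, val, key never used (weakening))
unrestricted ✓ (simply typable at Q; W, C, E all held)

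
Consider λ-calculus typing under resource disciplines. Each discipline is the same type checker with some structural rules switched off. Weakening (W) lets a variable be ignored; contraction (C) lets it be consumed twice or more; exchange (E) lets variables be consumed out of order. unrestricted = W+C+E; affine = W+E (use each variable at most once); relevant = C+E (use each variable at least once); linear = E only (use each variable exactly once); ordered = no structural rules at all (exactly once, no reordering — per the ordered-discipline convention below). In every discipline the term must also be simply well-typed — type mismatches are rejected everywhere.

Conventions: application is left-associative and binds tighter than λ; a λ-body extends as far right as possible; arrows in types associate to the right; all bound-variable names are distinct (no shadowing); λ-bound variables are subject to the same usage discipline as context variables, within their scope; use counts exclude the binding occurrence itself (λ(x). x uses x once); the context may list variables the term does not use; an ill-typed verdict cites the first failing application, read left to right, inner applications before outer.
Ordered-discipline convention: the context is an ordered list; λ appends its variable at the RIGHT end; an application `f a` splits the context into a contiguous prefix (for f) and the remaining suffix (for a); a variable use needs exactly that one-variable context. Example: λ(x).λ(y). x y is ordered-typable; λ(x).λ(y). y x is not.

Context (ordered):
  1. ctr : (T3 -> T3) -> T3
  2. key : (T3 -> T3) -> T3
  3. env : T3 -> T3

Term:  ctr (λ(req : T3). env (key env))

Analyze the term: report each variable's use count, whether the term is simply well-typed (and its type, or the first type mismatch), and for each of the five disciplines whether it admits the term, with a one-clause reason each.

counts: ctr: 1×; key: 1×; env: 2×; req (bound): 0×
order of uses: ctr, env, key, env
typing: well-typed — term : T3
ordered: ✗, uses contraction: env ×2; needs weakening: req unused
linear: ✗, uses contraction: env ×2; needs weakening: req unused
affine: ✗, uses contraction: env ×2
relevant: ✗, needs weakening: req unused
unrestricted: ✓, simply typable at T3; W, C, E all held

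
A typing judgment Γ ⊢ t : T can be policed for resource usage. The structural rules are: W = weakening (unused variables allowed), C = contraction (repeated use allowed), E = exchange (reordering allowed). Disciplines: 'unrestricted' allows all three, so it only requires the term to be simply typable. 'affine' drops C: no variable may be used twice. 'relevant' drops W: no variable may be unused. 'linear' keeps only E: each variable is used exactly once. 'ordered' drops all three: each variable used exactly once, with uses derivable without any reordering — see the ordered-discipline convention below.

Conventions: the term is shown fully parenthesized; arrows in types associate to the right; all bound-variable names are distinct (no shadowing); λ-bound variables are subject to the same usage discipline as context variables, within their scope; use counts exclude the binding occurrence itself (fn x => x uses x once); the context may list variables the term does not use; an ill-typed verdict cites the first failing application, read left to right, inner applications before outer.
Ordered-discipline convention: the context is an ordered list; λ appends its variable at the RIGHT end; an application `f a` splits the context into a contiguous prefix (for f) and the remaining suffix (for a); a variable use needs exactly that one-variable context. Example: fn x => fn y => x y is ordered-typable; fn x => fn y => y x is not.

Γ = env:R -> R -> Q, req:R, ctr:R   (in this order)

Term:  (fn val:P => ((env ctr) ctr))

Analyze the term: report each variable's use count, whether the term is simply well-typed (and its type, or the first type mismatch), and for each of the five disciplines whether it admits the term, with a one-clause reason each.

usage: env=1; req=0; ctr=2; val [bound]=0
left-to-right use order: env, ctr, ctr
typing: ✓ — P -> Q
ordered ✗ (needs contraction — ctr ×2; needs weakening: req, val unused)
linear ✗ (needs contraction — ctr ×2; needs weakening: req, val unused)
affine ✗ (needs contraction — ctr ×2)
relevant ✗ (needs weakening: req, val unused)
unrestricted ✓ (well-typed at P -> Q; no restrictions here)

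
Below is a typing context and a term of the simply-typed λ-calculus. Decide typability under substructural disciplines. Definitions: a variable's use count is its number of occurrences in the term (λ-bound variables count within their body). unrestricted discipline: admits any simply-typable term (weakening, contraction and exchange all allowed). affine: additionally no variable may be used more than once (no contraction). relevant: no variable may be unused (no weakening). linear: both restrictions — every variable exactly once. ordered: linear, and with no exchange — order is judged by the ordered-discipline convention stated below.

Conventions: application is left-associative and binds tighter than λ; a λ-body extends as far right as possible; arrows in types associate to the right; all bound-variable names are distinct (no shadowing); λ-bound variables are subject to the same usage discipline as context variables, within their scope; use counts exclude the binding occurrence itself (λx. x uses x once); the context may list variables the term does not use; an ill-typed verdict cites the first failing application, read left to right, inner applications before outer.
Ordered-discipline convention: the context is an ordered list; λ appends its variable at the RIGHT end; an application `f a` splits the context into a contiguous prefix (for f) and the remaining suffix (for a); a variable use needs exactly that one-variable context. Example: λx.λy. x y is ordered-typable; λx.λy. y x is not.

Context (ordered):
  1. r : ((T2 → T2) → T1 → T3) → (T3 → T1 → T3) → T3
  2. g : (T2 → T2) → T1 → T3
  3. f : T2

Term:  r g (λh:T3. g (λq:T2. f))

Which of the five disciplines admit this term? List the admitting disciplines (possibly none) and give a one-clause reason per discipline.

admitted by: unrestricted
usage: r ×1, g ×2, f ×1, h (λ-bound) ×0, q (λ-bound) ×0
order of uses: r, g, g, f
typing: well-typed at T3
ordered ✗ (g ×2 used more than once (contraction); h, q left unused)
linear ✗ (g ×2 used more than once (contraction); h, q left unused)
affine ✗ (g ×2 used more than once (contraction))
relevant ✗ (h, q left unused)
unrestricted ✓ (well-typed at T3; no restrictions here)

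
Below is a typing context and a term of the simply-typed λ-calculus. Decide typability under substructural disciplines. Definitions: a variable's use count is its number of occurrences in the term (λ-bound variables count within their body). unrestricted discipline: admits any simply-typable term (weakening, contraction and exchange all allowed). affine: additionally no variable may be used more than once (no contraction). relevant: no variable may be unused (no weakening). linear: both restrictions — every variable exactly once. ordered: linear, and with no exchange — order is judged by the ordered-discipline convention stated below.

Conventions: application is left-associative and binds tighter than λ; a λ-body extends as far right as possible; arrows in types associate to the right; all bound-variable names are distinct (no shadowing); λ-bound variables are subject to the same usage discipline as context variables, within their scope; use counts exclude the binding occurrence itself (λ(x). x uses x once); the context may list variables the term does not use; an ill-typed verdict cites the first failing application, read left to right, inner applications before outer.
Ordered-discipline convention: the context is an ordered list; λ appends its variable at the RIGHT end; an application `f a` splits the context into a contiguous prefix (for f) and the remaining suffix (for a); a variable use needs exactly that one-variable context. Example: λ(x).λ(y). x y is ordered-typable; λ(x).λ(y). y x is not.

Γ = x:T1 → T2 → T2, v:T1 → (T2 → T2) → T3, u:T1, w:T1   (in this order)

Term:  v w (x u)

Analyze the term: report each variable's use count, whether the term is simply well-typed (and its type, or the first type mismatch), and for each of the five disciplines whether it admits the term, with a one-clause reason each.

usage: x: 1; v: 1; u: 1; w: 1
use order (left to right): v, w, x, u
typing: well-typed — term : T3
ordered: ✗, no ordered split (uses run v, w, x, u)
linear: ✓, exactly-once usage across x, v, u, w
affine: ✓, none of x, v, u, w used more than once
relevant: ✓, x, v, u, w: all used, weakening unneeded
unrestricted: ✓, typability at T3 is all that's needed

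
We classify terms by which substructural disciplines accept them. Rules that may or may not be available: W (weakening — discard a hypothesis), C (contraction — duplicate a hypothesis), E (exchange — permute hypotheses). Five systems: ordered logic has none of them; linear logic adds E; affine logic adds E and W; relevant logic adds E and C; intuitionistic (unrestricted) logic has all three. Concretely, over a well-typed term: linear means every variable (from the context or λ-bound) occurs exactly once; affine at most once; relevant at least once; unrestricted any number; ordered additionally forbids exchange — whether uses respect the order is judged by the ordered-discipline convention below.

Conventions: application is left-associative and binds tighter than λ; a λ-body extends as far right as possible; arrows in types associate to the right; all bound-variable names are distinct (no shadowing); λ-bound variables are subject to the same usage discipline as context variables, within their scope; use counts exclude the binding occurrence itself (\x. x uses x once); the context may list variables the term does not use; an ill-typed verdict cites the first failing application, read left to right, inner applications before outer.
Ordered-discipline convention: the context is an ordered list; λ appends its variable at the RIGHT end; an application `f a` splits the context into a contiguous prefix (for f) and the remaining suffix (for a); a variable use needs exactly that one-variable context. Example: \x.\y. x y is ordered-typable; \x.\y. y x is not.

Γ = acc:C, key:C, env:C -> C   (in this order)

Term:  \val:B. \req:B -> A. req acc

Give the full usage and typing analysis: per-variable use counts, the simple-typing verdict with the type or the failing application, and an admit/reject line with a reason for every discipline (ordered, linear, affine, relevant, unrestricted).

usage: acc: 1; key: 0; env: 0; val (λ-bound): 0; req (λ-bound): 1
order of uses: req, acc
typing: ill-typed: an application expects B but receives C
ordered: ✗ — fails simple typing
linear: ✗ — a type mismatch blocks all five
affine: ✗ — the type mismatch rejects it
relevant: ✗ — not simply typable
unrestricted: ✗ — fails simple typing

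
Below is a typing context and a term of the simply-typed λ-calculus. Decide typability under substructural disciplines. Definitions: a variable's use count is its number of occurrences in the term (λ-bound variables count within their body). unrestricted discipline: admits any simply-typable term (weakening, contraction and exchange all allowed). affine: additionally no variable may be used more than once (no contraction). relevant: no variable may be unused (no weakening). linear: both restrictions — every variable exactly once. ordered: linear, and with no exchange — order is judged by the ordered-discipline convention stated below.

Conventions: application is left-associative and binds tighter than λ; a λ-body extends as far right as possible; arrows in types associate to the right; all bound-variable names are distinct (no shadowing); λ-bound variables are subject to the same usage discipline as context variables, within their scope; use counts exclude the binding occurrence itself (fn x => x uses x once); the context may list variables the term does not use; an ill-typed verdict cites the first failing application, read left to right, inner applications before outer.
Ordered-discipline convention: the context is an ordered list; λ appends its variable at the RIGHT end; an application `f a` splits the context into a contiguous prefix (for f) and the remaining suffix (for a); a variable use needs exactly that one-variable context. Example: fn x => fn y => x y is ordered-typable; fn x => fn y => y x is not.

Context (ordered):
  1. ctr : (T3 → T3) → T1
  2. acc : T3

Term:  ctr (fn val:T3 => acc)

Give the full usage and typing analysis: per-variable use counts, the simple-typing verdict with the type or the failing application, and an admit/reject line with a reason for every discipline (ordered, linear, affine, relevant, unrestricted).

variable uses: ctr: 1×; acc: 1×; val (λ-bound): 0×
left-to-right use order: ctr, acc
typing: the term checks, with type T1
ordered: ✗, unused: val — weakening required
linear: ✗, unused: val — weakening required
affine: ✓, no duplicate uses among ctr, acc, val
relevant: ✗, unused: val — weakening required
unrestricted: ✓, simply typable at T1; W, C, E all held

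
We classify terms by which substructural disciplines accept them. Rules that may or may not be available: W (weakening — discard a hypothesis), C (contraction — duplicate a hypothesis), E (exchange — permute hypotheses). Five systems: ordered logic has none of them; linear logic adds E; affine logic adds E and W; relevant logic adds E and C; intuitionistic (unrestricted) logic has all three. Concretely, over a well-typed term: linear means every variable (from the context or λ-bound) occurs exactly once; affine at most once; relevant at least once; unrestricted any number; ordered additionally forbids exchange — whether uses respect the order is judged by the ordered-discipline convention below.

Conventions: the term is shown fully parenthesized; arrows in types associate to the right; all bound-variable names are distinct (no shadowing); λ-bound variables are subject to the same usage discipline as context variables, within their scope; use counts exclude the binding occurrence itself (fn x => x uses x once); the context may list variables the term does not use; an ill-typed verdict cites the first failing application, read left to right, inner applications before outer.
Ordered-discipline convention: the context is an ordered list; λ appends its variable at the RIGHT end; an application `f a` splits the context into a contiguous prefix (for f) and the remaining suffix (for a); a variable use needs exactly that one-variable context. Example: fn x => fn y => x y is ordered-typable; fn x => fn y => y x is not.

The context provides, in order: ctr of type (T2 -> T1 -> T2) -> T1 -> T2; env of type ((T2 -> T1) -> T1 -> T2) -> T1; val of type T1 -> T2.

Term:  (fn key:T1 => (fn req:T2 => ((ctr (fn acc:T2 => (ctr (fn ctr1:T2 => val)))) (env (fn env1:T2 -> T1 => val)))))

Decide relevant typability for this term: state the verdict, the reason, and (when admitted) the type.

no — key, req, acc, ctr1, env1 left unused
usage: ctr: 2; env: 1; val: 2; key [bound]: 0; req [bound]: 0; acc [bound]: 0; ctr1 [bound]: 0; env1 [bound]: 0
order of uses: ctr, ctr, val, env, val
typing: well-typed at T1 -> T2 -> T2
summary: ordered ✗ | linear ✗ | affine ✗ | relevant ✗ | unrestricted ✓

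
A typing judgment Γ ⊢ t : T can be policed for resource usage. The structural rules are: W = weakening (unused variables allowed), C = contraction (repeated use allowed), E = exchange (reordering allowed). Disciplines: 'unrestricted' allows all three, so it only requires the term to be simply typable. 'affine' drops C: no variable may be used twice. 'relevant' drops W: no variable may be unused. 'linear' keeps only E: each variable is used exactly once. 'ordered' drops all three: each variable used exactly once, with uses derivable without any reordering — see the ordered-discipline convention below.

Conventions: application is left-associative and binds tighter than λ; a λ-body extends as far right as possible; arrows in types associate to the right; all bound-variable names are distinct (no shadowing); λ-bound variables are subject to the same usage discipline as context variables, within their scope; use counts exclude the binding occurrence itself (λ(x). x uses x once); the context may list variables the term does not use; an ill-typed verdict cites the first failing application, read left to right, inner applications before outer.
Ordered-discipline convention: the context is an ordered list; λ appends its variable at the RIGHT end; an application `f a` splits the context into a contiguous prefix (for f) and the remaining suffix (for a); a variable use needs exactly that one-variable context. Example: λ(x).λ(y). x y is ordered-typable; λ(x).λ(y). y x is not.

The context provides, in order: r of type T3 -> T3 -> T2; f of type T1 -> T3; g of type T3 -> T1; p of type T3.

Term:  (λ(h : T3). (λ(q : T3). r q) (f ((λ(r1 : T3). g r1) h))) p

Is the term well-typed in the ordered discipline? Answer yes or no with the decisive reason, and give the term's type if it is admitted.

yes — one use each (r, f, g, p, h, q, r1); ordered split holds; term : T3 -> T2
usage: r=1; f=1; g=1; p=1; h (bound)=1; q (bound)=1; r1 (bound)=1
order of uses: r, q, f, g, r1, h, p
typing: well-typed — term : T3 -> T2
summary: ordered ✓, linear ✓, affine ✓, relevant ✓, unrestricted ✓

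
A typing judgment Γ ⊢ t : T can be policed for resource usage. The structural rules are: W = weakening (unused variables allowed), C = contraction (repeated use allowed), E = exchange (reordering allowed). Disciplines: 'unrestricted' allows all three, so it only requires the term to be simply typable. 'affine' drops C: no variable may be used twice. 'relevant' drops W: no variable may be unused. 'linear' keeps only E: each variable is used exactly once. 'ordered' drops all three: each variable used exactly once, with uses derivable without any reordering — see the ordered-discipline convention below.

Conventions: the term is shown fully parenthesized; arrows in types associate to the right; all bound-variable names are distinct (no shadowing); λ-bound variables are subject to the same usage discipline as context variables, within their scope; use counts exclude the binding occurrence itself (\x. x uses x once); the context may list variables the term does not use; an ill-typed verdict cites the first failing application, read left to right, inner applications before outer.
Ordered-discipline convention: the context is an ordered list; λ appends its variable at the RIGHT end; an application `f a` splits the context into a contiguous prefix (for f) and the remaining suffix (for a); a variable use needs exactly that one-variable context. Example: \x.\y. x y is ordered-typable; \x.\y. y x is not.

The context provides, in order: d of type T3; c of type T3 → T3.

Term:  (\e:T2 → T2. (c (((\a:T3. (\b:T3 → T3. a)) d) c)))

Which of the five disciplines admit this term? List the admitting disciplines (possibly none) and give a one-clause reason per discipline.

admitted in: unrestricted
counts: d=1; c=2; e (bound)=0; a (bound)=1; b (bound)=0
order of uses: c, a, d, c
typing: the term checks, with type (T2 → T2) → T3
ordered: ✗, c ×2 used more than once (contraction); e, b never used (weakening)
linear: ✗, c ×2 used more than once (contraction); e, b never used (weakening)
affine: ✗, c ×2 used more than once (contraction)
relevant: ✗, e, b never used (weakening)
unrestricted: ✓, simply typable at (T2 → T2) → T3; W, C, E all held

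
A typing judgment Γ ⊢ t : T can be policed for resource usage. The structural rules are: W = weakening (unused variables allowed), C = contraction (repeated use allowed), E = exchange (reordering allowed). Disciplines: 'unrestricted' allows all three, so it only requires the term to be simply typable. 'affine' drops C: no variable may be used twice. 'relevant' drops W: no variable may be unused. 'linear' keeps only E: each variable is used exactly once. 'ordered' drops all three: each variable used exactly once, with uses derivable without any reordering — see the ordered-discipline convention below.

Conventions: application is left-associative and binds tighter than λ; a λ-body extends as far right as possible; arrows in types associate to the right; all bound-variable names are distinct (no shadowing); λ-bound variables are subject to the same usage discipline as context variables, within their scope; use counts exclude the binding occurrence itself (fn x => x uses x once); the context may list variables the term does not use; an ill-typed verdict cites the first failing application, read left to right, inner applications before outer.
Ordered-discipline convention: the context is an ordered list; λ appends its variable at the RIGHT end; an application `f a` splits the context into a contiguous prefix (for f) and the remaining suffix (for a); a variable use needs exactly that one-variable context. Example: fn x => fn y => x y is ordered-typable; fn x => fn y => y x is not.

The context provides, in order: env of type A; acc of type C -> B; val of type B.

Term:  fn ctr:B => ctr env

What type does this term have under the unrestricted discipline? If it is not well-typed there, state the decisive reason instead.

not well-typed under unrestricted — the type mismatch rejects it
usage: env ×1; acc ×0; val ×0; ctr (bound) ×1
uses in reading order: ctr, env
typing: ill-typed: can't apply a value of type B
summary: ordered ✗; linear ✗; affine ✗; relevant ✗; unrestricted ✗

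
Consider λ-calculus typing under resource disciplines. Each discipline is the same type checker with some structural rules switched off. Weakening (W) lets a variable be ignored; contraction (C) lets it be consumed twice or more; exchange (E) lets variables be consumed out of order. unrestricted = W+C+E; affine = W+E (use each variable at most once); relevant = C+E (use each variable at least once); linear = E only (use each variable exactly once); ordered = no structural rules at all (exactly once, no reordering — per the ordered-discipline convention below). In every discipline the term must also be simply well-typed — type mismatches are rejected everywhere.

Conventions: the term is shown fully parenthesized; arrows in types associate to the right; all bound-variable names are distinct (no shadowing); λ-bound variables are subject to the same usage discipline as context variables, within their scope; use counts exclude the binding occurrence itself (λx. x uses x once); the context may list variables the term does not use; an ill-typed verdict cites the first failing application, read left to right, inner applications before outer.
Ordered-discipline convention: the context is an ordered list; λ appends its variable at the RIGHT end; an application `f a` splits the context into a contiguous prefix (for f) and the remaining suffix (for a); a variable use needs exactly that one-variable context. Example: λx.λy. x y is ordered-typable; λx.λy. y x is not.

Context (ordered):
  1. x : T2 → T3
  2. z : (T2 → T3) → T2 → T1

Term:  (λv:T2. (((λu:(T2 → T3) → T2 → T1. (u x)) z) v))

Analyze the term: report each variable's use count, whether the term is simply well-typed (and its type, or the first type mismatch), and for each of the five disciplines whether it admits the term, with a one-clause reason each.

usage: x ×1, z ×1, v [bound] ×1, u [bound] ×1
use order (left to right): u, x, z, v
typing: the term checks, with type T2 → T1
ordered: ✗ — needs exchange: uses follow u, x, z, v
linear: ✓ — exactly-once usage across x, z, v, u
affine: ✓ — none of x, z, v, u used more than once
relevant: ✓ — every one of x, z, v, u appears
unrestricted: ✓ — simply typable at T2 → T1; W, C, E all held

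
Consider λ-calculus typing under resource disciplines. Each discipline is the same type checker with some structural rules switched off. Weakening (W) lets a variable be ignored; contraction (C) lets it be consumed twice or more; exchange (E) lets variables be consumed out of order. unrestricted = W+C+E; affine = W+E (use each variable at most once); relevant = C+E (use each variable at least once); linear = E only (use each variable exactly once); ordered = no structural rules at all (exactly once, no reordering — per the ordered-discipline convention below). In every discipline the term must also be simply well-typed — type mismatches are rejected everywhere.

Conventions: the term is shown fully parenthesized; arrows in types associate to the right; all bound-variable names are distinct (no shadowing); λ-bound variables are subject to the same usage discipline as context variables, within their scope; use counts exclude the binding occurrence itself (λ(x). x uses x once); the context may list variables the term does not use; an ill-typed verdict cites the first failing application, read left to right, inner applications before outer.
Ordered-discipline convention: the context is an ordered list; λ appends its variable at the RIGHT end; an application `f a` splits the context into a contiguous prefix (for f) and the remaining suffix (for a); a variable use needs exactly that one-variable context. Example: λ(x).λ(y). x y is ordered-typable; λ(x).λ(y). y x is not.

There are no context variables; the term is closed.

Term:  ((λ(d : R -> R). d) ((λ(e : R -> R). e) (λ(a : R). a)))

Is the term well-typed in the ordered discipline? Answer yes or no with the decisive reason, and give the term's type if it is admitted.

yes — one use each (d, e, a); ordered split holds; term : R -> R
usage: d (λ-bound): 1×, e (λ-bound): 1×, a (λ-bound): 1×
left-to-right use order: d, e, a
typing: well-typed — term : R -> R
across the five disciplines: ordered ✓, linear ✓, affine ✓, relevant ✓, unrestricted ✓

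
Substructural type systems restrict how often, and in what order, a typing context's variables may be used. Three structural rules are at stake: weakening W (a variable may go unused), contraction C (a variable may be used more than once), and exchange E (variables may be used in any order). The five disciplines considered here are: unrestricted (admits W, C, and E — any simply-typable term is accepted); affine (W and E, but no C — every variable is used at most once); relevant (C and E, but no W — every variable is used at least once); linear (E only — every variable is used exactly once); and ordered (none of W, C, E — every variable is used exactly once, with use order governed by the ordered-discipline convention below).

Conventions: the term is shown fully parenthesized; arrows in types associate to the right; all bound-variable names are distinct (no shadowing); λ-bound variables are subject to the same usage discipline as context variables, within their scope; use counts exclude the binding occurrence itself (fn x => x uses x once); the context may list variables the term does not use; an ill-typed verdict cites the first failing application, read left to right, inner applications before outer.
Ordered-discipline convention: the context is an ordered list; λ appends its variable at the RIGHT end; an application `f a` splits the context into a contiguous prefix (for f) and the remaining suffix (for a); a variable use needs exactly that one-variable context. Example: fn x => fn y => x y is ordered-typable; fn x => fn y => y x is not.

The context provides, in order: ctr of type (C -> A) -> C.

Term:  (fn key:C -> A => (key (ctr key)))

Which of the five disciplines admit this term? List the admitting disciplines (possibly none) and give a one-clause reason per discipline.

admitting disciplines: relevant, unrestricted
counts: ctr: 1×, key (bound): 2×
order of uses: key, ctr, key
typing: the term checks, with type (C -> A) -> A
ordered: ✗ — repeated use of key ×2
linear: ✗ — repeated use of key ×2
affine: ✗ — repeated use of key ×2
relevant: ✓ — every one of ctr, key appears
unrestricted: ✓ — type-checks ((C -> A) -> A) and nothing is barred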